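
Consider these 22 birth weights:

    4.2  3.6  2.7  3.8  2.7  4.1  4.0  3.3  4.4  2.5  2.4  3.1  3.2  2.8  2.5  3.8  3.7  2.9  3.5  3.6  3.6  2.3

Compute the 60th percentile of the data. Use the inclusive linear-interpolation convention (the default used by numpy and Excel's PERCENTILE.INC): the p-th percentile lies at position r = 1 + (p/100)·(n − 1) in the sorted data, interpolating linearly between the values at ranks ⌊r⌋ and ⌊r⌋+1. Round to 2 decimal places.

Sorted: 2.3, 2.4, 2.5, 2.5, 2.7, 2.7, 2.8, 2.9, 3.1, 3.2, 3.3, 3.5, 3.6, 3.6, 3.6, 3.7, 3.8, 3.8, 4.0, 4.1, 4.2, 4.4.
n = 22.
r = 1 + (60/100)·(22 − 1) = 1 + 12.6 = 13.6.
Rank 13 is 3.6 and rank 14 is 3.6.
Interpolate: 3.6 + 0.6·(3.6 − 3.6) = 3.6 + 0.6·0 = 3.6.

3.60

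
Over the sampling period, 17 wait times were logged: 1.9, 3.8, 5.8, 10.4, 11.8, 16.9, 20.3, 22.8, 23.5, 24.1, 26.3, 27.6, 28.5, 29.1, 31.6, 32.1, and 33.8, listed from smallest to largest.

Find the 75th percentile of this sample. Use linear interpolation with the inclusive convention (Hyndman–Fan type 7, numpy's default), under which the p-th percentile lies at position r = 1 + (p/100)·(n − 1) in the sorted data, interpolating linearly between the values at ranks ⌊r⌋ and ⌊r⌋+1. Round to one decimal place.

28.5

n = 17.
r = 1 + (75/100)·(17 − 1) = 1 + 12 = 13.
r is an integer, so P75 is the value at rank 13: 28.5.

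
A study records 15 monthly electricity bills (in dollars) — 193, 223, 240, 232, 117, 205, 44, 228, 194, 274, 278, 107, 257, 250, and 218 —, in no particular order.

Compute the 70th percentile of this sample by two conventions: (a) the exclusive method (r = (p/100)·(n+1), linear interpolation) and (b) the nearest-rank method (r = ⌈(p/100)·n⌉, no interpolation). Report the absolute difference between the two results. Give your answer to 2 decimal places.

Sorted: 44, 107, 117, 193, 194, 205, 218, 223, 228, 232, 240, 250, 257, 274, 278.
n = 15.
(a) r = 11.2; between ranks 11 (240) and 12 (250): 242.
(b) the nearest-rank method: rank 11 → 240.
|242 − 240| = 2.

2.00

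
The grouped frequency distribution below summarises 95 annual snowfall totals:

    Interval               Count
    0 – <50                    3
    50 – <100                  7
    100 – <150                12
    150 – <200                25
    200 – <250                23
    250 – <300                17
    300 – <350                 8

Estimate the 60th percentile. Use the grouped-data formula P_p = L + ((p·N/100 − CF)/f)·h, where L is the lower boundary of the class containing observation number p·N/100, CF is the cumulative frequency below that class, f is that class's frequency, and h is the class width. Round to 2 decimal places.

221.74

N = 95; target position k = 60/100 · 95 = 57.
Cumulative frequencies: 3, 10, 22, 47, 70, 87, 95.
Observation 57 falls in the class 200 – <250.
L = 200, CF = 47, f = 23, h = 50.
P60 = 200 + ((57 − 47)/23)·50 = 200 + 21.7391 = 221.739.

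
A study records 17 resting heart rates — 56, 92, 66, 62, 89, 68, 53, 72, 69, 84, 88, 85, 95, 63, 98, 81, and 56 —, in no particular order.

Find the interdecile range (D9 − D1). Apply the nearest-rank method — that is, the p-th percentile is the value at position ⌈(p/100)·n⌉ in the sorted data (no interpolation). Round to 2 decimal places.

39.00

Sorted: 53, 56, 56, 62, 63, 66, 68, 69, 72, 81, 84, 85, 88, 89, 92, 95, 98.
n = 17.
P10: rank ⌈10/100·17⌉ = 2 → 56.
P90: rank ⌈90/100·17⌉ = 16 → 95.
Difference: 95 − 56 = 39.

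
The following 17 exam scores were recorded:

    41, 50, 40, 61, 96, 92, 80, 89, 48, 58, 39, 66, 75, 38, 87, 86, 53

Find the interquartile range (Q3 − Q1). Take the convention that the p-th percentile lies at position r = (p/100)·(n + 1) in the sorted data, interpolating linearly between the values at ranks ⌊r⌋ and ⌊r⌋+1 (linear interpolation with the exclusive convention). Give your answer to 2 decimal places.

42.00

Sorted: 38, 39, 40, 41, 48, 50, 53, 58, 61, 66, 75, 80, 86, 87, 89, 92, 96.
n = 17.
P25: r = 4.5; ranks 4–5 are 41, 48; interpolating gives 44.5.
P75: r = 13.5; ranks 13–14 are 86, 87; interpolating gives 86.5.
Difference: 86.5 − 44.5 = 42.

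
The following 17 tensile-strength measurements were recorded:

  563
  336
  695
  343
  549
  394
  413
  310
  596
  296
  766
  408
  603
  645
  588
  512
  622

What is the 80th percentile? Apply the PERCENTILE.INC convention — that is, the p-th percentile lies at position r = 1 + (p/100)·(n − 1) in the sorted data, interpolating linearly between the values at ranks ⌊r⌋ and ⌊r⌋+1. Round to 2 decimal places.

Sorted: 296, 310, 336, 343, 394, 408, 413, 512, 549, 563, 588, 596, 603, 622, 645, 695, 766.
n = 17.
r = 1 + (80/100)·(17 − 1) = 1 + 12.8 = 13.8.
Rank 13 is 603 and rank 14 is 622.
Interpolate: 603 + 0.8·(622 − 603) = 603 + 0.8·19 = 618.2.

618.20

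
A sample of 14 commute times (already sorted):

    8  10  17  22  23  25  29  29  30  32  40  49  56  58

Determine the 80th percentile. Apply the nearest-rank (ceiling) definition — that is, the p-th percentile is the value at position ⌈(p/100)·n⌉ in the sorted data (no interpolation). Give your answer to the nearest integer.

49

n = 14.
Position = ⌈80/100 · 14⌉ = ⌈11.2⌉ = 12.
The value at rank 12 is 49.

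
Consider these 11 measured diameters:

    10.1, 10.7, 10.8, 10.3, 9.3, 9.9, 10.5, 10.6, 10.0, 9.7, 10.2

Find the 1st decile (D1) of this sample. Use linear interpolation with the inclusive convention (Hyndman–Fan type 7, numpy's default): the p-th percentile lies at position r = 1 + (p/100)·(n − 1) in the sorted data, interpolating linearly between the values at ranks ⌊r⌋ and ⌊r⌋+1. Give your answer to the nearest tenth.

9.7

Sorted: 9.3, 9.7, 9.9, 10.0, 10.1, 10.2, 10.3, 10.5, 10.6, 10.7, 10.8.
n = 11.
r = 1 + (10/100)·(11 − 1) = 1 + 1 = 2.
r is an integer, so P10 is the value at rank 2: 9.7.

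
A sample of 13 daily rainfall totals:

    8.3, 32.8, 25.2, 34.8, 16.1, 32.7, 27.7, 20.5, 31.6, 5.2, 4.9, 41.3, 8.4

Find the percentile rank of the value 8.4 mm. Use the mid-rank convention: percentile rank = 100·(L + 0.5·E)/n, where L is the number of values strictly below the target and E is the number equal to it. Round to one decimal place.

26.9

Sorted: 4.9, 5.2, 8.3, 8.4, 16.1, 20.5, 25.2, 27.7, 31.6, 32.7, 32.8, 34.8, 41.3.
Count below 8.4: L = 3; count equal: E = 1; n = 13.
Percentile rank = 100·(3 + 0.5·1)/13 = 100·3.5/13 = 26.92.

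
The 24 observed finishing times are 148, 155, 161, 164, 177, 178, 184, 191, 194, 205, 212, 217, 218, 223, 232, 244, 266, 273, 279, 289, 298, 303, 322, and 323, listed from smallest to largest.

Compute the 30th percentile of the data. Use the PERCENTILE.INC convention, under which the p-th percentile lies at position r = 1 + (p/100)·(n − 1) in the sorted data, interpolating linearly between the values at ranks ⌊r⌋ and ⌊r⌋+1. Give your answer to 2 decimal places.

190.30

n = 24.
r = 1 + (30/100)·(24 − 1) = 1 + 6.9 = 7.9.
Rank 7 is 184 and rank 8 is 191.
Interpolate: 184 + 0.9·(191 − 184) = 184 + 0.9·7 = 190.3.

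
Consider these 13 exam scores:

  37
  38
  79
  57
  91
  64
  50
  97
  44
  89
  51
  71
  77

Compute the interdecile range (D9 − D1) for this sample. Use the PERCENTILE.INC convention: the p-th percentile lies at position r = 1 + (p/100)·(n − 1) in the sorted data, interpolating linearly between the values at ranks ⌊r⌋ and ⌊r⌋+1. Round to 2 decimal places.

51.40

Sorted: 37, 38, 44, 50, 51, 57, 64, 71, 77, 79, 89, 91, 97.
n = 13.
P10: r = 2.2; ranks 2–3 are 38, 44; interpolating gives 39.2.
P90: r = 11.8; ranks 11–12 are 89, 91; interpolating gives 90.6.
Difference: 90.6 − 39.2 = 51.4.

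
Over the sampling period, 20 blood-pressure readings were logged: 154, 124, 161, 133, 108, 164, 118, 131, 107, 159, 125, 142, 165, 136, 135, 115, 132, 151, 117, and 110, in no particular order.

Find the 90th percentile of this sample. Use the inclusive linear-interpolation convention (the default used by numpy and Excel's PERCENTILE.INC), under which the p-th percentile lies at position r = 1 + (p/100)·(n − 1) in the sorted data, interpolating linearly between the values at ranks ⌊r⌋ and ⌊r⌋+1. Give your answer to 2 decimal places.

Sorted: 107, 108, 110, 115, 117, 118, 124, 125, 131, 132, 133, 135, 136, 142, 151, 154, 159, 161, 164, 165.
n = 20.
r = 1 + (90/100)·(20 − 1) = 1 + 17.1 = 18.1.
Rank 18 is 161 and rank 19 is 164.
Interpolate: 161 + 0.1·(164 − 161) = 161 + 0.1·3 = 161.3.

161.30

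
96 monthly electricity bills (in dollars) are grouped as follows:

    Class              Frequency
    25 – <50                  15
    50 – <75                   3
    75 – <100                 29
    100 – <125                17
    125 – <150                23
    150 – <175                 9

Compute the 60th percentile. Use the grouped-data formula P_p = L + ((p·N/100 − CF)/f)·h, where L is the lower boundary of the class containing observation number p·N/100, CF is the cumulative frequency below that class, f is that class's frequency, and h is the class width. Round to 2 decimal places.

N = 96; target position k = 60/100 · 96 = 57.6.
Cumulative frequencies: 15, 18, 47, 64, 87, 96.
Observation 57.6 falls in the class 100 – <125.
L = 100, CF = 47, f = 17, h = 25.
P60 = 100 + ((57.6 − 47)/17)·25 = 100 + 15.5882 = 115.588.

115.59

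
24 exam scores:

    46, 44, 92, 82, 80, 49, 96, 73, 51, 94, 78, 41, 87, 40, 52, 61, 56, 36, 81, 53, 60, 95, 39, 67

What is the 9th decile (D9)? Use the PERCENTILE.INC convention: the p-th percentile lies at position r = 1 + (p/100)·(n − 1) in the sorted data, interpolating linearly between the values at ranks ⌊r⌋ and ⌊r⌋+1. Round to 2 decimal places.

Sorted: 36, 39, 40, 41, 44, 46, 49, 51, 52, 53, 56, 60, 61, 67, 73, 78, 80, 81, 82, 87, 92, 94, 95, 96.
n = 24.
r = 1 + (90/100)·(24 − 1) = 1 + 20.7 = 21.7.
Rank 21 is 92 and rank 22 is 94.
Interpolate: 92 + 0.7·(94 − 92) = 92 + 0.7·2 = 93.4.

93.40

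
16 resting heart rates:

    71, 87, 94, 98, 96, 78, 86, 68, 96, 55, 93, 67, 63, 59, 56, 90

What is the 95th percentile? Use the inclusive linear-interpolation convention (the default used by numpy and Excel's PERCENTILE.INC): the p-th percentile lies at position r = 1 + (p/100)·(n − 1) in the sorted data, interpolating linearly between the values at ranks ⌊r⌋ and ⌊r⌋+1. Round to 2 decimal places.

96.50

Sorted: 55, 56, 59, 63, 67, 68, 71, 78, 86, 87, 90, 93, 94, 96, 96, 98.
n = 16.
r = 1 + (95/100)·(16 − 1) = 1 + 14.25 = 15.25.
Rank 15 is 96 and rank 16 is 98.
Interpolate: 96 + 0.25·(98 − 96) = 96 + 0.25·2 = 96.5.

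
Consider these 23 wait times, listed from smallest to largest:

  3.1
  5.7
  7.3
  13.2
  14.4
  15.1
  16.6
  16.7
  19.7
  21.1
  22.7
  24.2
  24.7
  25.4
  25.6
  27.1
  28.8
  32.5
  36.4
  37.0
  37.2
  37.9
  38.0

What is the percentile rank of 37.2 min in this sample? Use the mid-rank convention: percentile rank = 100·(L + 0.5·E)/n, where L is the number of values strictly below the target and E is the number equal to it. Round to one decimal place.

89.1

Count below 37.2: L = 20; count equal: E = 1; n = 23.
Percentile rank = 100·(20 + 0.5·1)/23 = 100·20.5/23 = 89.13.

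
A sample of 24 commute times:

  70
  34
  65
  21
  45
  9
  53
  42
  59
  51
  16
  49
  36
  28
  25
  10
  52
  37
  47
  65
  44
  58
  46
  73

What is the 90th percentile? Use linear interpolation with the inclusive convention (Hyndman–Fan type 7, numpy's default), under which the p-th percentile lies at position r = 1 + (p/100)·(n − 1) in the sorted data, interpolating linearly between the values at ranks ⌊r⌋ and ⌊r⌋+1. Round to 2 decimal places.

65.00

Sorted: 9, 10, 16, 21, 25, 28, 34, 36, 37, 42, 44, 45, 46, 47, 49, 51, 52, 53, 58, 59, 65, 65, 70, 73.
n = 24.
r = 1 + (90/100)·(24 − 1) = 1 + 20.7 = 21.7.
Rank 21 is 65 and rank 22 is 65.
Interpolate: 65 + 0.7·(65 − 65) = 65 + 0.7·0 = 65.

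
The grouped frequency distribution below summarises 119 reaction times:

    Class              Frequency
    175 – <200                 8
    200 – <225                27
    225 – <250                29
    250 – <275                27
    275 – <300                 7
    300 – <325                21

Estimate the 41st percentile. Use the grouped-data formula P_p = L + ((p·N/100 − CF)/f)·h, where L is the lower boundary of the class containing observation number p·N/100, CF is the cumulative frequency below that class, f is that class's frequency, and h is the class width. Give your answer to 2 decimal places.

236.89

N = 119; target position k = 41/100 · 119 = 48.79.
Cumulative frequencies: 8, 35, 64, 91, 98, 119.
Observation 48.79 falls in the class 225 – <250.
L = 225, CF = 35, f = 29, h = 25.
P41 = 225 + ((48.79 − 35)/29)·25 = 225 + 11.8879 = 236.888.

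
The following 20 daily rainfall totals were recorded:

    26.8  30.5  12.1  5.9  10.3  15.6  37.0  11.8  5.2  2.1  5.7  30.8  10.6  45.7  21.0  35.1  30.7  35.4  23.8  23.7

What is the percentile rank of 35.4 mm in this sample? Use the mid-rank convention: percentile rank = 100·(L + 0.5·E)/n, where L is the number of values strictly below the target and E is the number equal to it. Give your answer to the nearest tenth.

Sorted: 2.1, 5.2, 5.7, 5.9, 10.3, 10.6, 11.8, 12.1, 15.6, 21.0, 23.7, 23.8, 26.8, 30.5, 30.7, 30.8, 35.1, 35.4, 37.0, 45.7.
Count below 35.4: L = 17; count equal: E = 1; n = 20.
Percentile rank = 100·(17 + 0.5·1)/20 = 100·17.5/20 = 87.5.

87.5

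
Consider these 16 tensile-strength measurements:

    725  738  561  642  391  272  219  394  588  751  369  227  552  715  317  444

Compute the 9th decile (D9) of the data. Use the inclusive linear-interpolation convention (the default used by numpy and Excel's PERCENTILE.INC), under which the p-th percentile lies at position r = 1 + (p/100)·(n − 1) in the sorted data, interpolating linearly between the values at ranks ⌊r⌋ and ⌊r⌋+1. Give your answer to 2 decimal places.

Sorted: 219, 227, 272, 317, 369, 391, 394, 444, 552, 561, 588, 642, 715, 725, 738, 751.
n = 16.
r = 1 + (90/100)·(16 − 1) = 1 + 13.5 = 14.5.
Rank 14 is 725 and rank 15 is 738.
Interpolate: 725 + 0.5·(738 − 725) = 725 + 0.5·13 = 731.5.

731.50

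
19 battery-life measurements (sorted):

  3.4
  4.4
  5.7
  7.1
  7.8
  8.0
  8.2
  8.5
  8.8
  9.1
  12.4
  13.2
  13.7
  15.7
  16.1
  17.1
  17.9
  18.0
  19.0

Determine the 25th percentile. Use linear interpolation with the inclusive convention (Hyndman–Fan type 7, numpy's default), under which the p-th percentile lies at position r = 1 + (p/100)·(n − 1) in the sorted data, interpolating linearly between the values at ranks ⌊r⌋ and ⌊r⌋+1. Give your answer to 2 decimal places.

7.90

n = 19.
r = 1 + (25/100)·(19 − 1) = 1 + 4.5 = 5.5.
Rank 5 is 7.8 and rank 6 is 8.0.
Interpolate: 7.8 + 0.5·(8.0 − 7.8) = 7.8 + 0.5·0.2 = 7.9.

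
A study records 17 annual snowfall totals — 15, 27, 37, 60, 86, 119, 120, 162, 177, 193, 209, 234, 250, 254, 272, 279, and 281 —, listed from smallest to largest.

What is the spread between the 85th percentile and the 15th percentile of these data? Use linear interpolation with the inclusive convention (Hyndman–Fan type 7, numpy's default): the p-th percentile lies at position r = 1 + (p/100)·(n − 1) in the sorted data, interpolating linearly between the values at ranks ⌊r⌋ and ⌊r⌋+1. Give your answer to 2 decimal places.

218.60

n = 17.
P15: r = 3.4; ranks 3–4 are 37, 60; interpolating gives 46.2.
P85: r = 14.6; ranks 14–15 are 254, 272; interpolating gives 264.8.
Difference: 264.8 − 46.2 = 218.6.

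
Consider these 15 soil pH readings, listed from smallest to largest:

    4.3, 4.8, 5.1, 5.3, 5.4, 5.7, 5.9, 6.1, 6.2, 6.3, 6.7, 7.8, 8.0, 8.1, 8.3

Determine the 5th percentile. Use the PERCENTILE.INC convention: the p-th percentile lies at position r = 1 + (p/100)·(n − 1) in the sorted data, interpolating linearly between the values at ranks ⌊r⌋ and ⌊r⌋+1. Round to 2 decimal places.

n = 15.
r = 1 + (5/100)·(15 − 1) = 1 + 0.7 = 1.7.
Rank 1 is 4.3 and rank 2 is 4.8.
Interpolate: 4.3 + 0.7·(4.8 − 4.3) = 4.3 + 0.7·0.5 = 4.65.

4.65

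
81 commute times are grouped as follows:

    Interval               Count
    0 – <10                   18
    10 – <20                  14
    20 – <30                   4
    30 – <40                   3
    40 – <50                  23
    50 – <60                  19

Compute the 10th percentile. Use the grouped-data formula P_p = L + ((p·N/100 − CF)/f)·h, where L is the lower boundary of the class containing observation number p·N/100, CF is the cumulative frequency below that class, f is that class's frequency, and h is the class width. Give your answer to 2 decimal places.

4.50

N = 81; target position k = 10/100 · 81 = 8.1.
Cumulative frequencies: 18, 32, 36, 39, 62, 81.
Observation 8.1 falls in the class 0 – <10.
L = 0, CF = 0, f = 18, h = 10.
P10 = 0 + ((8.1 − 0)/18)·10 = 0 + 4.5 = 4.5.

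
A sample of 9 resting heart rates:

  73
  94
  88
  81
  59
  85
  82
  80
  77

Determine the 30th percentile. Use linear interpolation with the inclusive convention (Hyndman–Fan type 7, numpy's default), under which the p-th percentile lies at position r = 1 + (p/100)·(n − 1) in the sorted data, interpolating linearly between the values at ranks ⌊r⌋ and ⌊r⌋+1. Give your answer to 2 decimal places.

78.20

Sorted: 59, 73, 77, 80, 81, 82, 85, 88, 94.
n = 9.
r = 1 + (30/100)·(9 − 1) = 1 + 2.4 = 3.4.
Rank 3 is 77 and rank 4 is 80.
Interpolate: 77 + 0.4·(80 − 77) = 77 + 0.4·3 = 78.2.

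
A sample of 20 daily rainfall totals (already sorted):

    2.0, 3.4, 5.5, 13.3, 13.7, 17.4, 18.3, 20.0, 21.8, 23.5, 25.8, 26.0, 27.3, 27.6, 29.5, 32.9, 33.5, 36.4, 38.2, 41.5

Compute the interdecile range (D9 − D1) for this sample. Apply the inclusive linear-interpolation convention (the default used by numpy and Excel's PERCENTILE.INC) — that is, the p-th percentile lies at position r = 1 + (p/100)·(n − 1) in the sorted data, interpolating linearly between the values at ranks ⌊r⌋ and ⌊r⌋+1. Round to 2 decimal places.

31.29

n = 20.
P10: r = 2.9; ranks 2–3 are 3.4, 5.5; interpolating gives 5.29.
P90: r = 18.1; ranks 18–19 are 36.4, 38.2; interpolating gives 36.58.
Difference: 36.58 − 5.29 = 31.29.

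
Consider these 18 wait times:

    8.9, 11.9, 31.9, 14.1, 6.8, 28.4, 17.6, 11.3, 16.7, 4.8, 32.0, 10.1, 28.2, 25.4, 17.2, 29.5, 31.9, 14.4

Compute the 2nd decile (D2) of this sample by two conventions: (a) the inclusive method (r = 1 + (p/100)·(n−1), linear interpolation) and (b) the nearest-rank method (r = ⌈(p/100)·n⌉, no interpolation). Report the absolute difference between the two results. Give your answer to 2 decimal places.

Sorted: 4.8, 6.8, 8.9, 10.1, 11.3, 11.9, 14.1, 14.4, 16.7, 17.2, 17.6, 25.4, 28.2, 28.4, 29.5, 31.9, 31.9, 32.0.
n = 18.
(a) r = 4.4; between ranks 4 (10.1) and 5 (11.3): 10.58.
(b) the nearest-rank method: rank 4 → 10.1.
|10.58 − 10.1| = 0.48.

0.48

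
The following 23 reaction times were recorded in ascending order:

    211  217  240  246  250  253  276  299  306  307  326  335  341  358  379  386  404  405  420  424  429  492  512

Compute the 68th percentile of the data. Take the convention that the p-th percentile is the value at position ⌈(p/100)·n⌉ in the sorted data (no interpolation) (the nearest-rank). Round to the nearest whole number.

n = 23.
Position = ⌈68/100 · 23⌉ = ⌈15.64⌉ = 16.
The value at rank 16 is 386.

386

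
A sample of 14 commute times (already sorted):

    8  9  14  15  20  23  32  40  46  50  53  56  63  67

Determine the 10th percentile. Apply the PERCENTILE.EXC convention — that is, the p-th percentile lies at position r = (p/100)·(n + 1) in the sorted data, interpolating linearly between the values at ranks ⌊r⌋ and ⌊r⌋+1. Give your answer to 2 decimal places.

n = 14.
r = (10/100)·(14 + 1) = 1.5.
Rank 1 is 8 and rank 2 is 9.
Interpolate: 8 + 0.5·(9 − 8) = 8 + 0.5·1 = 8.5.

8.50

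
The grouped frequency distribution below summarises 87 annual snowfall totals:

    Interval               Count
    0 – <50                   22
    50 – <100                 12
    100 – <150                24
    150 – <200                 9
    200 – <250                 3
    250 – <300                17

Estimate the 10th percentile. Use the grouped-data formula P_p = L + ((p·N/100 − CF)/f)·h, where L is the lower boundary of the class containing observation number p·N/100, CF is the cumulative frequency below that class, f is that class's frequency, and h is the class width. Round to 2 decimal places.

19.77

N = 87; target position k = 10/100 · 87 = 8.7.
Cumulative frequencies: 22, 34, 58, 67, 70, 87.
Observation 8.7 falls in the class 0 – <50.
L = 0, CF = 0, f = 22, h = 50.
P10 = 0 + ((8.7 − 0)/22)·50 = 0 + 19.7727 = 19.7727.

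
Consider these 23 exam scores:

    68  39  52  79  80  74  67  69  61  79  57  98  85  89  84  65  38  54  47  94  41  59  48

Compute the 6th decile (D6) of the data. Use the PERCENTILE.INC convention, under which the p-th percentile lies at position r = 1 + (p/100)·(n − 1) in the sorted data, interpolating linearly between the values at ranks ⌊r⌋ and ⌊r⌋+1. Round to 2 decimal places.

Sorted: 38, 39, 41, 47, 48, 52, 54, 57, 59, 61, 65, 67, 68, 69, 74, 79, 79, 80, 84, 85, 89, 94, 98.
n = 23.
r = 1 + (60/100)·(23 − 1) = 1 + 13.2 = 14.2.
Rank 14 is 69 and rank 15 is 74.
Interpolate: 69 + 0.2·(74 − 69) = 69 + 0.2·5 = 70.

70.00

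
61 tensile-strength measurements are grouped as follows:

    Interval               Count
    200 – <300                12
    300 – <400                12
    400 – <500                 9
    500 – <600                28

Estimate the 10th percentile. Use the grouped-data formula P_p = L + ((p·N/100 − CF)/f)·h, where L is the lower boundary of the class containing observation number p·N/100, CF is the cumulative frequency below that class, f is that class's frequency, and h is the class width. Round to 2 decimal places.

250.83

N = 61; target position k = 10/100 · 61 = 6.1.
Cumulative frequencies: 12, 24, 33, 61.
Observation 6.1 falls in the class 200 – <300.
L = 200, CF = 0, f = 12, h = 100.
P10 = 200 + ((6.1 − 0)/12)·100 = 200 + 50.8333 = 250.833.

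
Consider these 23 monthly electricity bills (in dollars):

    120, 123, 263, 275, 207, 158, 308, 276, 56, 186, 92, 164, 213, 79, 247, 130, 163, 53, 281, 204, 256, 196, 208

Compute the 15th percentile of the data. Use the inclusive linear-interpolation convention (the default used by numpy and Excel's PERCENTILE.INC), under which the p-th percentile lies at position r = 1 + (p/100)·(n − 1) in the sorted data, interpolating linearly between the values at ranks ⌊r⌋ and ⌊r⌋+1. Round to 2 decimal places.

Sorted: 53, 56, 79, 92, 120, 123, 130, 158, 163, 164, 186, 196, 204, 207, 208, 213, 247, 256, 263, 275, 276, 281, 308.
n = 23.
r = 1 + (15/100)·(23 − 1) = 1 + 3.3 = 4.3.
Rank 4 is 92 and rank 5 is 120.
Interpolate: 92 + 0.3·(120 − 92) = 92 + 0.3·28 = 100.4.

100.40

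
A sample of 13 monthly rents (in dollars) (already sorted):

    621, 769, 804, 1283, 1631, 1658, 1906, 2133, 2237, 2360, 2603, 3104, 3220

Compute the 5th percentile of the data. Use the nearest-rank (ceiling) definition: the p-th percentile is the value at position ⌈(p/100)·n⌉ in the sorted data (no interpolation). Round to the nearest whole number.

n = 13.
Position = ⌈5/100 · 13⌉ = ⌈0.65⌉ = 1.
The value at rank 1 is 621.

621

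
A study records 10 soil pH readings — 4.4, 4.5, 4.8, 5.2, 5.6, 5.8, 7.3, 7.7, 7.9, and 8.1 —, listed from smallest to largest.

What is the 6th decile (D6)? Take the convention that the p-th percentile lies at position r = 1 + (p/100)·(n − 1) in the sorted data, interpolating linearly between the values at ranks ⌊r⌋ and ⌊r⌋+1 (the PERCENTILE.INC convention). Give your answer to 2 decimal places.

6.40

n = 10.
r = 1 + (60/100)·(10 − 1) = 1 + 5.4 = 6.4.
Rank 6 is 5.8 and rank 7 is 7.3.
Interpolate: 5.8 + 0.4·(7.3 − 5.8) = 5.8 + 0.4·1.5 = 6.4.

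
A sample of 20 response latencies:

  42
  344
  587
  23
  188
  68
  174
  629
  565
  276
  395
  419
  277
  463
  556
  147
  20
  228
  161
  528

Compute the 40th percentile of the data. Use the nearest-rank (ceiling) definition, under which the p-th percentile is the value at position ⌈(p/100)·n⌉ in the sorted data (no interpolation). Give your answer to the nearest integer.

188

Sorted: 20, 23, 42, 68, 147, 161, 174, 188, 228, 276, 277, 344, 395, 419, 463, 528, 556, 565, 587, 629.
n = 20.
Position = ⌈40/100 · 20⌉ = ⌈8⌉ = 8.
The value at rank 8 is 188.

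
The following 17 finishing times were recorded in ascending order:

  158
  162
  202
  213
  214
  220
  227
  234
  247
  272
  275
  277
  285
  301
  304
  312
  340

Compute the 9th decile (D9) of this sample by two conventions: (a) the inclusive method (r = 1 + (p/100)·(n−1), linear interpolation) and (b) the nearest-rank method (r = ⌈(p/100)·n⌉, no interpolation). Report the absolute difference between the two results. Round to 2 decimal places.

n = 17.
(a) r = 15.4; between ranks 15 (304) and 16 (312): 307.2.
(b) the nearest-rank method: rank 16 → 312.
|307.2 − 312| = 4.8.

4.80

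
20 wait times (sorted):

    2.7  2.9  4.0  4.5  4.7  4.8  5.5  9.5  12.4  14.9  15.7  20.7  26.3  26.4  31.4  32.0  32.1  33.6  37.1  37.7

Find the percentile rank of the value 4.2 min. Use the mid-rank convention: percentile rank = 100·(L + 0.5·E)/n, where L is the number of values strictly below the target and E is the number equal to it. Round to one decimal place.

Count below 4.2: L = 3; count equal: E = 0; n = 20.
Percentile rank = 100·(3 + 0.5·0)/20 = 100·3/20 = 15.

15.0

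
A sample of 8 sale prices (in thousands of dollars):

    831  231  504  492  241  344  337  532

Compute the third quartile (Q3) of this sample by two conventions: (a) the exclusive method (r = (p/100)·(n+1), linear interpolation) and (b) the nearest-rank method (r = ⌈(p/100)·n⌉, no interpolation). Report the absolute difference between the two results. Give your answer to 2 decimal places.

Sorted: 231, 241, 337, 344, 492, 504, 532, 831.
n = 8.
(a) r = 6.75; between ranks 6 (504) and 7 (532): 525.
(b) the nearest-rank method: rank 6 → 504.
|525 − 504| = 21.

21.00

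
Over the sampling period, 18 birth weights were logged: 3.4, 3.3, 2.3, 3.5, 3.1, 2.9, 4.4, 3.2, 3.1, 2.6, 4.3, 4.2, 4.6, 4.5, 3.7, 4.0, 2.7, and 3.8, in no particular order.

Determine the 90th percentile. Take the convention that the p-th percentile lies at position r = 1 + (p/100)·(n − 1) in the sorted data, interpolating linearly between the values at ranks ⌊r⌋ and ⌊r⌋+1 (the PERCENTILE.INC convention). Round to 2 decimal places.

4.43

Sorted: 2.3, 2.6, 2.7, 2.9, 3.1, 3.1, 3.2, 3.3, 3.4, 3.5, 3.7, 3.8, 4.0, 4.2, 4.3, 4.4, 4.5, 4.6.
n = 18.
r = 1 + (90/100)·(18 − 1) = 1 + 15.3 = 16.3.
Rank 16 is 4.4 and rank 17 is 4.5.
Interpolate: 4.4 + 0.3·(4.5 − 4.4) = 4.4 + 0.3·0.1 = 4.43.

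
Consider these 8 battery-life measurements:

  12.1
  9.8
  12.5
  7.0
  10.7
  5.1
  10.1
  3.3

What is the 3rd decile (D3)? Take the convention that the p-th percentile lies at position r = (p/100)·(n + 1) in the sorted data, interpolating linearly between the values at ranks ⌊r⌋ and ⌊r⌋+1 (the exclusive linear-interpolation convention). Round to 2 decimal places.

Sorted: 3.3, 5.1, 7.0, 9.8, 10.1, 10.7, 12.1, 12.5.
n = 8.
r = (30/100)·(8 + 1) = 2.7.
Rank 2 is 5.1 and rank 3 is 7.0.
Interpolate: 5.1 + 0.7·(7.0 − 5.1) = 5.1 + 0.7·1.9 = 6.43.

6.43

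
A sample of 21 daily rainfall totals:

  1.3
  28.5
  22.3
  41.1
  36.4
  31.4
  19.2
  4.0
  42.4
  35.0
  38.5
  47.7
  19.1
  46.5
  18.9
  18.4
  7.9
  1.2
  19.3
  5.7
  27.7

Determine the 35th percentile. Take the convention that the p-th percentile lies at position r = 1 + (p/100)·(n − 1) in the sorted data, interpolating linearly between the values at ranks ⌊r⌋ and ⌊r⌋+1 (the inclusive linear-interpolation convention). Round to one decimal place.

19.1

Sorted: 1.2, 1.3, 4.0, 5.7, 7.9, 18.4, 18.9, 19.1, 19.2, 19.3, 22.3, 27.7, 28.5, 31.4, 35.0, 36.4, 38.5, 41.1, 42.4, 46.5, 47.7.
n = 21.
r = 1 + (35/100)·(21 − 1) = 1 + 7 = 8.
r is an integer, so P35 is the value at rank 8: 19.1.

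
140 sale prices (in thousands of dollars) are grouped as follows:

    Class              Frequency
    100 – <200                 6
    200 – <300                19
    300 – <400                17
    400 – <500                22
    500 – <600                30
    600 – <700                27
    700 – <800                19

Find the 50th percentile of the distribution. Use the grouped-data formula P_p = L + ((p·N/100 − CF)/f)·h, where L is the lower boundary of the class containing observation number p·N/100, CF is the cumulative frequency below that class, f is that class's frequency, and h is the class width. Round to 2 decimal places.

N = 140; target position k = 50/100 · 140 = 70.
Cumulative frequencies: 6, 25, 42, 64, 94, 121, 140.
Observation 70 falls in the class 500 – <600.
L = 500, CF = 64, f = 30, h = 100.
P50 = 500 + ((70 − 64)/30)·100 = 500 + 20 = 520.

520.00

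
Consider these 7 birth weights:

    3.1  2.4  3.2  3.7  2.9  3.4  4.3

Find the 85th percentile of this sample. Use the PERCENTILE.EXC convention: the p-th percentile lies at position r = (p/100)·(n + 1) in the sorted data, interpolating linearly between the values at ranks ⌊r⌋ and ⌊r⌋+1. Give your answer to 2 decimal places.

Sorted: 2.4, 2.9, 3.1, 3.2, 3.4, 3.7, 4.3.
n = 7.
r = (85/100)·(7 + 1) = 6.8.
Rank 6 is 3.7 and rank 7 is 4.3.
Interpolate: 3.7 + 0.8·(4.3 − 3.7) = 3.7 + 0.8·0.6 = 4.18.

4.18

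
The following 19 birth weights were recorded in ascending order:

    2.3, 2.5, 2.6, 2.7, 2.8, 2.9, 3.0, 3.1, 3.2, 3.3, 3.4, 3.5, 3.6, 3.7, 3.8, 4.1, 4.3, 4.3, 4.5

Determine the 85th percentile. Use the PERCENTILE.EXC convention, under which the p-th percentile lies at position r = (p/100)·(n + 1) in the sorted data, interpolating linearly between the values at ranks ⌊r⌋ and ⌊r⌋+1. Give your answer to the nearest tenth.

n = 19.
r = (85/100)·(19 + 1) = 17.
r is an integer, so P85 is the value at rank 17: 4.3.

4.3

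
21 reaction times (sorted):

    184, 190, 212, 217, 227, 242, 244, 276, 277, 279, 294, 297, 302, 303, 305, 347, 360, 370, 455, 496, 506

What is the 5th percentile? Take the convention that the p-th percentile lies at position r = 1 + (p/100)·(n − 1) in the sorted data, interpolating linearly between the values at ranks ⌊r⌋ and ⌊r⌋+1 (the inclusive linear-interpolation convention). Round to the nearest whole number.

n = 21.
r = 1 + (5/100)·(21 − 1) = 1 + 1 = 2.
r is an integer, so P5 is the value at rank 2: 190.

190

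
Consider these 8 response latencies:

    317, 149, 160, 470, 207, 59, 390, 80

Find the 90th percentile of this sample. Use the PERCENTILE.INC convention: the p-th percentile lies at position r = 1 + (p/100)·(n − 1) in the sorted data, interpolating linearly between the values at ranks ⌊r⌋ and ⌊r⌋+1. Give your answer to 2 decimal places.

414.00

Sorted: 59, 80, 149, 160, 207, 317, 390, 470.
n = 8.
r = 1 + (90/100)·(8 − 1) = 1 + 6.3 = 7.3.
Rank 7 is 390 and rank 8 is 470.
Interpolate: 390 + 0.3·(470 − 390) = 390 + 0.3·80 = 414.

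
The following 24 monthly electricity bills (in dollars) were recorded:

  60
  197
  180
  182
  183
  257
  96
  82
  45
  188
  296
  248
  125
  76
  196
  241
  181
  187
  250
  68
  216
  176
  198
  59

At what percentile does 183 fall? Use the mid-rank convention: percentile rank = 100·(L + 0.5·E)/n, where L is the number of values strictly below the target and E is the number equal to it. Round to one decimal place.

52.1

Sorted: 45, 59, 60, 68, 76, 82, 96, 125, 176, 180, 181, 182, 183, 187, 188, 196, 197, 198, 216, 241, 248, 250, 257, 296.
Count below 183: L = 12; count equal: E = 1; n = 24.
Percentile rank = 100·(12 + 0.5·1)/24 = 100·12.5/24 = 52.08.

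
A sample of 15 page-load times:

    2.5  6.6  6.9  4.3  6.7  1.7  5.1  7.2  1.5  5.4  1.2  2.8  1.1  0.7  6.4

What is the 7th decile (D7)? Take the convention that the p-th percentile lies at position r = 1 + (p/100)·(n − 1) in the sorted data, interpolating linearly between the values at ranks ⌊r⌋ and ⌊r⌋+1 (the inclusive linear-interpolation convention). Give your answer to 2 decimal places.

Sorted: 0.7, 1.1, 1.2, 1.5, 1.7, 2.5, 2.8, 4.3, 5.1, 5.4, 6.4, 6.6, 6.7, 6.9, 7.2.
n = 15.
r = 1 + (70/100)·(15 − 1) = 1 + 9.8 = 10.8.
Rank 10 is 5.4 and rank 11 is 6.4.
Interpolate: 5.4 + 0.8·(6.4 − 5.4) = 5.4 + 0.8·1 = 6.2.

6.20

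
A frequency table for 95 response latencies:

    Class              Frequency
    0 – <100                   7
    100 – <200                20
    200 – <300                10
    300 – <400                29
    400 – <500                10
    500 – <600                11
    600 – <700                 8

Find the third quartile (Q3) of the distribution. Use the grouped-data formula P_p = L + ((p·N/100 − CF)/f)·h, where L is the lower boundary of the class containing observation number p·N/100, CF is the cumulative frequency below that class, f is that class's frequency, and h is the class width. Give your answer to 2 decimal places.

452.50

N = 95; target position k = 75/100 · 95 = 71.25.
Cumulative frequencies: 7, 27, 37, 66, 76, 87, 95.
Observation 71.25 falls in the class 400 – <500.
L = 400, CF = 66, f = 10, h = 100.
P75 = 400 + ((71.25 − 66)/10)·100 = 400 + 52.5 = 452.5.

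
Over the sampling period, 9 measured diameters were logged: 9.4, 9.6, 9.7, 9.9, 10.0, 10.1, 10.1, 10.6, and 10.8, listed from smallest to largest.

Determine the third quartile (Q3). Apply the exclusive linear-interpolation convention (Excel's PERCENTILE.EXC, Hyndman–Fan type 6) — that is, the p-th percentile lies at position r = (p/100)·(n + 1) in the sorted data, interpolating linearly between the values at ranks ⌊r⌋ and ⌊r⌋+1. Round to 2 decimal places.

10.35

n = 9.
r = (75/100)·(9 + 1) = 7.5.
Rank 7 is 10.1 and rank 8 is 10.6.
Interpolate: 10.1 + 0.5·(10.6 − 10.1) = 10.1 + 0.5·0.5 = 10.35.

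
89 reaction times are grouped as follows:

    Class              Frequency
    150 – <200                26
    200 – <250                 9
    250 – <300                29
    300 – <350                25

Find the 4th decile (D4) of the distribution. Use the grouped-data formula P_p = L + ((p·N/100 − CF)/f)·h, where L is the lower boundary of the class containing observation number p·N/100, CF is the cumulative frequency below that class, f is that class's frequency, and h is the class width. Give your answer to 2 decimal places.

N = 89; target position k = 40/100 · 89 = 35.6.
Cumulative frequencies: 26, 35, 64, 89.
Observation 35.6 falls in the class 250 – <300.
L = 250, CF = 35, f = 29, h = 50.
P40 = 250 + ((35.6 − 35)/29)·50 = 250 + 1.03448 = 251.034.

251.03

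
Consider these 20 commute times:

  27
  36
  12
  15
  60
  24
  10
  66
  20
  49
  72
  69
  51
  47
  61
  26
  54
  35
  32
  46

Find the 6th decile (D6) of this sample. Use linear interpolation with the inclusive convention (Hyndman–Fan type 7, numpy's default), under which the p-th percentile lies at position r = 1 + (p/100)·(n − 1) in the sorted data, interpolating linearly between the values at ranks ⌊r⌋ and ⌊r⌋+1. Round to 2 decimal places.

47.80

Sorted: 10, 12, 15, 20, 24, 26, 27, 32, 35, 36, 46, 47, 49, 51, 54, 60, 61, 66, 69, 72.
n = 20.
r = 1 + (60/100)·(20 − 1) = 1 + 11.4 = 12.4.
Rank 12 is 47 and rank 13 is 49.
Interpolate: 47 + 0.4·(49 − 47) = 47 + 0.4·2 = 47.8.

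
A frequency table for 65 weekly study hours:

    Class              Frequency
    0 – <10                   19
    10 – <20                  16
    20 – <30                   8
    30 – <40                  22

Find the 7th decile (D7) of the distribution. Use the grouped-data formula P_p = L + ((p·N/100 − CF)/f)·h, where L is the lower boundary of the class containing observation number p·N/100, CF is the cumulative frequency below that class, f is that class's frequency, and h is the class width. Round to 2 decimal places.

N = 65; target position k = 70/100 · 65 = 45.5.
Cumulative frequencies: 19, 35, 43, 65.
Observation 45.5 falls in the class 30 – <40.
L = 30, CF = 43, f = 22, h = 10.
P70 = 30 + ((45.5 − 43)/22)·10 = 30 + 1.13636 = 31.1364.

31.14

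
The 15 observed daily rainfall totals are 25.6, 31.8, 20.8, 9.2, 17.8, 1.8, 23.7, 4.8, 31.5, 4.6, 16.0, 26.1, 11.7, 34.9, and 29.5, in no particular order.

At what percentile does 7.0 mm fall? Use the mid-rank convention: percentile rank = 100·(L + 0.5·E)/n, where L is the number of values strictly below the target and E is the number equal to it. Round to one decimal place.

Sorted: 1.8, 4.6, 4.8, 9.2, 11.7, 16.0, 17.8, 20.8, 23.7, 25.6, 26.1, 29.5, 31.5, 31.8, 34.9.
Count below 7.0: L = 3; count equal: E = 0; n = 15.
Percentile rank = 100·(3 + 0.5·0)/15 = 100·3/15 = 20.

20.0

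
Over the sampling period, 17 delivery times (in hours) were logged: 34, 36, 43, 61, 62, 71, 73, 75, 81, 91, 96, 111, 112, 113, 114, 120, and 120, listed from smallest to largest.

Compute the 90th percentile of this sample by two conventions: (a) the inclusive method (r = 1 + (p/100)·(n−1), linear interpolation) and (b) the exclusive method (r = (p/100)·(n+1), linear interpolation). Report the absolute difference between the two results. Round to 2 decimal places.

n = 17.
(a) r = 15.4; between ranks 15 (114) and 16 (120): 116.4.
(b) r = 16.2; between ranks 16 (120) and 17 (120): 120.
|116.4 − 120| = 3.6.

3.60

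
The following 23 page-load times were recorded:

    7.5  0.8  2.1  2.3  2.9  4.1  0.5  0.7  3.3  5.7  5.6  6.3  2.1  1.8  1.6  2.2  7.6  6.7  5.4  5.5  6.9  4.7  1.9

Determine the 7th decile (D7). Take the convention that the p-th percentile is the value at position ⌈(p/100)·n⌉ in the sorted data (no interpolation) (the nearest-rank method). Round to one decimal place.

Sorted: 0.5, 0.7, 0.8, 1.6, 1.8, 1.9, 2.1, 2.1, 2.2, 2.3, 2.9, 3.3, 4.1, 4.7, 5.4, 5.5, 5.6, 5.7, 6.3, 6.7, 6.9, 7.5, 7.6.
n = 23.
Position = ⌈70/100 · 23⌉ = ⌈16.1⌉ = 17.
The value at rank 17 is 5.6.

5.6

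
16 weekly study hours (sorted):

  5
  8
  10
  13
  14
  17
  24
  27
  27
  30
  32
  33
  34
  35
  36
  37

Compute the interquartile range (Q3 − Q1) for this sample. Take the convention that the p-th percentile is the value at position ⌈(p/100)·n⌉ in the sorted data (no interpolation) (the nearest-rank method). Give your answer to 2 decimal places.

20.00

n = 16.
P25: rank ⌈25/100·16⌉ = 4 → 13.
P75: rank ⌈75/100·16⌉ = 12 → 33.
Difference: 33 − 13 = 20.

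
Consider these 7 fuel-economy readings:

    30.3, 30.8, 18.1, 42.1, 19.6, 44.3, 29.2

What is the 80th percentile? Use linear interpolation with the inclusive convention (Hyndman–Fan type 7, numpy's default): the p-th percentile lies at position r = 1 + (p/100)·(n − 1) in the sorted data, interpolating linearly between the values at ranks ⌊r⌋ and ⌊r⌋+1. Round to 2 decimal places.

39.84

Sorted: 18.1, 19.6, 29.2, 30.3, 30.8, 42.1, 44.3.
n = 7.
r = 1 + (80/100)·(7 − 1) = 1 + 4.8 = 5.8.
Rank 5 is 30.8 and rank 6 is 42.1.
Interpolate: 30.8 + 0.8·(42.1 − 30.8) = 30.8 + 0.8·11.3 = 39.84.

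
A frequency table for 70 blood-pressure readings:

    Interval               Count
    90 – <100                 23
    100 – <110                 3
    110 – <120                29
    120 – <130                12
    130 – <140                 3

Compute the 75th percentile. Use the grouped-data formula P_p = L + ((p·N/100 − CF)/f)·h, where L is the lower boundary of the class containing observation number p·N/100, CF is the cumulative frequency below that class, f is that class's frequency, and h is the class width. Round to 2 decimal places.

N = 70; target position k = 75/100 · 70 = 52.5.
Cumulative frequencies: 23, 26, 55, 67, 70.
Observation 52.5 falls in the class 110 – <120.
L = 110, CF = 26, f = 29, h = 10.
P75 = 110 + ((52.5 − 26)/29)·10 = 110 + 9.13793 = 119.138.

119.14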